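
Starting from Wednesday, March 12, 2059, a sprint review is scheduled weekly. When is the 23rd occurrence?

The 23rd occurrence is 22 intervals after the first: 22 × 7 = 154 days after March 12, 2059.
March has 31 days — 19 days to the end of March leaves 135.
April has 30 days (105 left).
May has 31 days (74 left).
June has 30 days (44 left).
July has 31 days (13 left).
13 days into August → August 13, 2059.

August 13, 2059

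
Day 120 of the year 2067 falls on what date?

April 30, 2067

January has 31 days (120 − 31 = 89 remain).
February has 28 days (89 − 28 = 61 remain).
March has 31 days (61 − 31 = 30 remain).
30 into April → April 30.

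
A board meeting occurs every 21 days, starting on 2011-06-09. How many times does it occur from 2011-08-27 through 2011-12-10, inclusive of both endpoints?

5

Occurrences land 21·i days after 2011-06-09 for i = 0, 1, 2, …
2011-08-27 is 79 days after the start; 79 ÷ 21 = 3 remainder 16; since the remainder is 16, round up to i = 4. First occurrence in the window: #5 on 2011-09-01 (4×21 = 84 days in).
2011-12-10 is 184 days after the start; 184 ÷ 21 = 8 remainder 16. Last occurrence in the window: #9 on 2011-11-24.
Occurrences #5 through #9: 5 in total.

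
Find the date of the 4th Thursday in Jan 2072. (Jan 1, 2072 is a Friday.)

Jan 2072 begins on a Friday, so the first Thursday is Jan 7 (6 days later).
The 4th Thursday is 3 weeks later: 7 + 21 = 28.

Jan 28, 2072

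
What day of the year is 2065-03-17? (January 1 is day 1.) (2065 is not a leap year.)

76

Days in months before March: 31 + 28 = 59.
Plus 17 days into March → day 76.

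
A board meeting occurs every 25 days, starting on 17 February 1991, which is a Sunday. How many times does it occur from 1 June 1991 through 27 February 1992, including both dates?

11

Occurrences land 25·i days after 17 February 1991 for i = 0, 1, 2, …
1 June 1991 is 104 days after the start; 104 ÷ 25 = 4 remainder 4; since the remainder is 4, round up to i = 5. First occurrence in the window: #6 on 22 June 1991 (5×25 = 125 days in).
27 February 1992 is 375 days after the start; 375 ÷ 25 = 15 remainder 0. Last occurrence in the window: #16 on 27 February 1992.
Occurrences #6 through #16: 11 in total.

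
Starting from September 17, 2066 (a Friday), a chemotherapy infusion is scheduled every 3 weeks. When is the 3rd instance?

The 3rd occurrence is 2 intervals after the first: 2 × 21 = 42 days after September 17, 2066.
September has 30 days — 13 days to the end of September leaves 29.
29 days into October → October 29, 2066.

October 29, 2066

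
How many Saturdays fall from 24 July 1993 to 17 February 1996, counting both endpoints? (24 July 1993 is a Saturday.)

24 July 1993 is a Saturday; the first Saturday on or after it is 24 July 1993.
From 24 July 1993 to 17 February 1996: 160 + 365 + 365 + 48 = 938 days (rest of 1993, 1994, 1995, to 17 February 1996 in 1996).
938 ÷ 7 = 134 full weeks with remainder 0, so 134 more Saturdays after the first → 135.

135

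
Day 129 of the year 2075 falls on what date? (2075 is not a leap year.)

Jan has 31 days (129 − 31 = 98 remain).
Feb has 28 days (98 − 28 = 70 remain).
Mar has 31 days (70 − 31 = 39 remain).
Apr has 30 days (39 − 30 = 9 remain).
9 into May → May 9.

May 9, 2075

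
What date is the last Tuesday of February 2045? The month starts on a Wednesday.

February 2045 begins on a Wednesday, so the first Tuesday is February 7 (6 days later).
February 2045 has 28 days. Adding weeks: 7, 14, 21, 28 — the last one ≤ 28 is the 28th.

28 February 2045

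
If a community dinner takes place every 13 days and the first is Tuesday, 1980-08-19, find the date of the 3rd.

1980-09-14

The 3rd occurrence is 2 intervals after the first: 2 × 13 = 26 days after 1980-08-19.
August has 31 days — 12 days to the end of August leaves 14.
14 days into September → 1980-09-14.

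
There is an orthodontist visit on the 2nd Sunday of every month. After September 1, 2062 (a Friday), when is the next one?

September 2062 starts on a Friday; its first Sunday is the 3rd, so the 2nd Sunday is the 10th — September 10, 2062.
September 10, 2062 is after September 1, 2062, so that is the next one.

September 10, 2062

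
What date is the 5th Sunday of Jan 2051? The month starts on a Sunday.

Jan 29, 2051

Jan 2051 begins on a Sunday, so the first Sunday is Jan 1.
The 5th Sunday is 4 weeks later: 1 + 28 = 29.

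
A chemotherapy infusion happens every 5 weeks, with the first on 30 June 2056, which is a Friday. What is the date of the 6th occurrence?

22 December 2056

The 6th occurrence is 5 intervals after the first: 5 × 35 = 175 days after 30 June 2056.
June has 30 days — 0 days to the end of June leaves 175.
July has 31 days (144 left).
August has 31 days (113 left).
September has 30 days (83 left).
October has 31 days (52 left).
November has 30 days (22 left).
22 days into December → 22 December 2056.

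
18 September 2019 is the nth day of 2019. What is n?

261

Days in months before September: 31 + 28 + 31 + 30 + 31 + 30 + 31 + 31 = 243.
Plus 18 days into September → day 261.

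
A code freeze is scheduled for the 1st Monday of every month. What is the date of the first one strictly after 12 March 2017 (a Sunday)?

March 2017 starts on a Wednesday, so its 1st Monday is 6 March 2017 (5 days in).
That is not after 12 March 2017, so look at April 2017.
April 2017 starts on a Saturday, so its 1st Monday is 3 April 2017 (2 days in).

3 April 2017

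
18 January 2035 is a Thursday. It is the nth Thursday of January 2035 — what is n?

3rd

Day 18 falls in week ⌈18/7⌉ of the month.
Days 1–7 hold the 1st Thursday, 8–14 the 2nd, 15–21 the 3rd, 22–28 the 4th, 29–31 the 5th.
18 is in the range for the 3rd.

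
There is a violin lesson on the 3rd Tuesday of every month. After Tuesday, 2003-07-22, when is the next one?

2003-08-19

July 2003 starts on a Tuesday; its first Tuesday is the 1st, so the 3rd Tuesday is the 15th — 2003-07-15.
That is not after 2003-07-22, so look at August 2003.
August 2003 starts on a Friday; its first Tuesday is the 5th, so the 3rd Tuesday is the 19th — 2003-08-19.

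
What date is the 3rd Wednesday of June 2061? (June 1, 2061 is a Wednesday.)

June 2061 begins on a Wednesday, so the first Wednesday is June 1.
The 3rd Wednesday is 2 weeks later: 1 + 14 = 15.

2061-06-15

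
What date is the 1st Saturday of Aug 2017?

Aug 5, 2017

Aug 2017 begins on a Tuesday, so the first Saturday is Aug 5 (4 days later).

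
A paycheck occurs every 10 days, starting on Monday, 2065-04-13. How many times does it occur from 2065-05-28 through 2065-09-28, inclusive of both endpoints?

Occurrences land 10·i days after 2065-04-13 for i = 0, 1, 2, …
2065-05-28 is 45 days after the start; 45 ÷ 10 = 4 remainder 5; since the remainder is 5, round up to i = 5. First occurrence in the window: #6 on 2065-06-02 (5×10 = 50 days in).
2065-09-28 is 168 days after the start; 168 ÷ 10 = 16 remainder 8. Last occurrence in the window: #17 on 2065-09-20.
Occurrences #6 through #17: 12 in total.

12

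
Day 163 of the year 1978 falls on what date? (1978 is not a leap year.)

January has 31 days (163 − 31 = 132 remain).
February has 28 days (132 − 28 = 104 remain).
March has 31 days (104 − 31 = 73 remain).
April has 30 days (73 − 30 = 43 remain).
May has 31 days (43 − 31 = 12 remain).
12 into June → June 12.

June 12, 1978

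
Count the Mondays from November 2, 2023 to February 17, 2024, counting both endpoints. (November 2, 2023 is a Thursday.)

15

November 2, 2023 is a Thursday; the first Monday on or after it is November 6, 2023 (4 days later).
From November 6, 2023 to February 17, 2024: 24 + 31 + 31 + 17 = 103 days (rest of November, December, January, February).
103 ÷ 7 = 14 full weeks with remainder 5, so 14 more Mondays after the first → 15.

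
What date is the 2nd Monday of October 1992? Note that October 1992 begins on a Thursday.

12 October 1992

October 1992 begins on a Thursday, so the first Monday is October 5 (4 days later).
The 2nd Monday is 1 weeks later: 5 + 7 = 12.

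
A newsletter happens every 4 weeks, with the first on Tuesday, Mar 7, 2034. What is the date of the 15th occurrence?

Apr 3, 2035

The 15th occurrence is 14 intervals after the first: 14 × 28 = 392 days after Mar 7, 2034.
Mar has 31 days — 24 days to the end of Mar leaves 368.
Apr has 30 days (338 left).
May has 31 days (307 left).
Jun has 30 days (277 left).
Jul has 31 days (246 left).
Aug has 31 days (215 left).
Sep has 30 days (185 left).
Oct has 31 days (154 left).
Nov has 30 days (124 left).
Dec has 31 days (93 left).
Jan has 31 days (62 left).
Feb has 28 days (34 left).
Mar has 31 days (3 left).
3 days into Apr → Apr 3, 2035.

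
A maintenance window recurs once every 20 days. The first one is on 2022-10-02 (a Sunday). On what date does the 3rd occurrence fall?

The 3rd occurrence is 2 intervals after the first: 2 × 20 = 40 days after 2022-10-02.
October has 31 days — 29 days to the end of October leaves 11.
11 days into November → 2022-11-11.

2022-11-11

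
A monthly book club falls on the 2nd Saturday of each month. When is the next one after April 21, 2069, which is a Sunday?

May 11, 2069

April 2069 starts on a Monday; its first Saturday is the 6th, so the 2nd Saturday is the 13th — April 13, 2069.
That is not after April 21, 2069, so look at May 2069.
May 2069 starts on a Wednesday; its first Saturday is the 4th, so the 2nd Saturday is the 11th — May 11, 2069.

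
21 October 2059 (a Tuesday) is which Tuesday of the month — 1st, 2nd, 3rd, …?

Day 21 falls in week ⌈21/7⌉ of the month.
Days 1–7 hold the 1st Tuesday, 8–14 the 2nd, 15–21 the 3rd, 22–28 the 4th, 29–31 the 5th.
21 is in the range for the 3rd.

3rd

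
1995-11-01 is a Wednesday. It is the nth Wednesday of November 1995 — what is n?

Day 1 falls in week ⌈1/7⌉ of the month.
Days 1–7 hold the 1st Wednesday, 8–14 the 2nd, 15–21 the 3rd, 22–28 the 4th, 29–31 the 5th.
1 is in the range for the 1st.

1st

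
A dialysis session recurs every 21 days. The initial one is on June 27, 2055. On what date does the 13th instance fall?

March 5, 2056

The 13th occurrence is 12 intervals after the first: 12 × 21 = 252 days after June 27, 2055.
June has 30 days — 3 days to the end of June leaves 249.
July has 31 days (218 left).
August has 31 days (187 left).
September has 30 days (157 left).
October has 31 days (126 left).
November has 30 days (96 left).
December has 31 days (65 left).
January has 31 days (34 left).
February has 29 days (5 left).
5 days into March → March 5, 2056.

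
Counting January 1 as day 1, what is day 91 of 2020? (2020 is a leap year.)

Jan has 31 days (91 − 31 = 60 remain).
Feb has 29 days (60 − 29 = 31 remain).
31 into Mar → Mar 31.

Mar 31, 2020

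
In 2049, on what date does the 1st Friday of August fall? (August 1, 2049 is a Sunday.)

August 6, 2049

August 2049 begins on a Sunday, so the first Friday is August 6 (5 days later).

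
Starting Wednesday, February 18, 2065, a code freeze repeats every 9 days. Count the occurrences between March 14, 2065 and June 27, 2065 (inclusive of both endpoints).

Occurrences land 9·i days after February 18, 2065 for i = 0, 1, 2, …
March 14, 2065 is 24 days after the start; 24 ÷ 9 = 2 remainder 6; since the remainder is 6, round up to i = 3. First occurrence in the window: #4 on March 17, 2065 (3×9 = 27 days in).
June 27, 2065 is 129 days after the start; 129 ÷ 9 = 14 remainder 3. Last occurrence in the window: #15 on June 24, 2065.
Occurrences #4 through #15: 12 in total.

12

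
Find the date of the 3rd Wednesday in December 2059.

December 17, 2059

December 2059 begins on a Monday, so the first Wednesday is December 3 (2 days later).
The 3rd Wednesday is 2 weeks later: 3 + 14 = 17.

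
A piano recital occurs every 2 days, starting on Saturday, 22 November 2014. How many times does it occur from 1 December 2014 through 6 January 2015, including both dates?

Occurrences land 2·i days after 22 November 2014 for i = 0, 1, 2, …
1 December 2014 is 9 days after the start; 9 ÷ 2 = 4 remainder 1; since the remainder is 1, round up to i = 5. First occurrence in the window: #6 on 2 December 2014 (5×2 = 10 days in).
6 January 2015 is 45 days after the start; 45 ÷ 2 = 22 remainder 1. Last occurrence in the window: #23 on 5 January 2015.
Occurrences #6 through #23: 18 in total.

18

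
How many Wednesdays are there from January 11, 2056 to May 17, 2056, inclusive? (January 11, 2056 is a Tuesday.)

January 11, 2056 is a Tuesday; the first Wednesday on or after it is January 12, 2056 (1 day later).
From January 12, 2056 to May 17, 2056: 19 + 29 + 31 + 30 + 17 = 126 days (rest of January, February, March, April, May).
126 ÷ 7 = 18 full weeks with remainder 0, so 18 more Wednesdays after the first → 19.

19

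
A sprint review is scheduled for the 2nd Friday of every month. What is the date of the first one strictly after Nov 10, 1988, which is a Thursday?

Nov 1988 starts on a Tuesday; its first Friday is the 4th, so the 2nd Friday is the 11th — Nov 11, 1988.
Nov 11, 1988 is after Nov 10, 1988, so that is the next one.

Nov 11, 1988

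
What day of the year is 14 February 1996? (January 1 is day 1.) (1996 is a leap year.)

45

Days in months before February: 31 = 31.
Plus 14 days into February → day 45.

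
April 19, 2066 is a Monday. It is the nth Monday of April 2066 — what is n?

Day 19 falls in week ⌈19/7⌉ of the month.
Days 1–7 hold the 1st Monday, 8–14 the 2nd, 15–21 the 3rd, 22–28 the 4th, 29–31 the 5th.
19 is in the range for the 3rd.

3rd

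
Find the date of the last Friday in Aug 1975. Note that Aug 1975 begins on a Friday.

Aug 29, 1975

Aug 1975 begins on a Friday, so the first Friday is Aug 1.
Aug 1975 has 31 days. Adding weeks: 1, 8, 15, 22, 29 — the last one ≤ 31 is the 29th.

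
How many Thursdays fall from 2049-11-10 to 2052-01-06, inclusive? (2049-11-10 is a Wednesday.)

2049-11-10 is a Wednesday; the first Thursday on or after it is 2049-11-11 (1 day later).
From 2049-11-11 to 2052-01-06: 50 + 365 + 365 + 6 = 786 days (rest of 2049, 2050, 2051, to 2052-01-06 in 2052).
786 ÷ 7 = 112 full weeks with remainder 2, so 112 more Thursdays after the first → 113.

113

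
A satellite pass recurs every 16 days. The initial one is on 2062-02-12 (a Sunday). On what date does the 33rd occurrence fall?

2063-07-09

The 33rd occurrence is 32 intervals after the first: 32 × 16 = 512 days after 2062-02-12.
February has 28 days — 16 days to the end of February leaves 496.
From end of February to end of 2062 is 306 days (190 left).
January has 31 days (159 left).
February has 28 days (131 left).
March has 31 days (100 left).
April has 30 days (70 left).
May has 31 days (39 left).
June has 30 days (9 left).
9 days into July → 2063-07-09.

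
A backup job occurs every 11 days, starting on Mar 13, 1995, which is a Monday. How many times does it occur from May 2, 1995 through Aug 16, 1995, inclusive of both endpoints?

Occurrences land 11·i days after Mar 13, 1995 for i = 0, 1, 2, …
May 2, 1995 is 50 days after the start; 50 ÷ 11 = 4 remainder 6; since the remainder is 6, round up to i = 5. First occurrence in the window: #6 on May 7, 1995 (5×11 = 55 days in).
Aug 16, 1995 is 156 days after the start; 156 ÷ 11 = 14 remainder 2. Last occurrence in the window: #15 on Aug 14, 1995.
Occurrences #6 through #15: 10 in total.

10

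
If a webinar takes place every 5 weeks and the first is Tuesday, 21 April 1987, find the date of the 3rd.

The 3rd occurrence is 2 intervals after the first: 2 × 35 = 70 days after 21 April 1987.
April has 30 days — 9 days to the end of April leaves 61.
May has 31 days (30 left).
30 days into June → 30 June 1987.

30 June 1987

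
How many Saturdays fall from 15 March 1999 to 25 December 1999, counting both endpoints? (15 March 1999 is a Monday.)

15 March 1999 is a Monday; the first Saturday on or after it is 20 March 1999 (5 days later).
From 20 March 1999 to 25 December 1999: 11 + 30 + 31 + 30 + 31 + 31 + 30 + 31 + 30 + 25 = 280 days (rest of March, April, May, June, July, August, September, October, November, December).
280 ÷ 7 = 40 full weeks with remainder 0, so 40 more Saturdays after the first → 41.

41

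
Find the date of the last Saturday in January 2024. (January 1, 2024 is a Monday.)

January 27, 2024

January 2024 begins on a Monday, so the first Saturday is January 6 (5 days later).
January 2024 has 31 days. Adding weeks: 6, 13, 20, 27 — the last one ≤ 31 is the 27th.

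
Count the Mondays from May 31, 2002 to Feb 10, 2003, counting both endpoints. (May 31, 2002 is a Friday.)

May 31, 2002 is a Friday; the first Monday on or after it is Jun 3, 2002 (3 days later).
From Jun 3, 2002 to Feb 10, 2003: 27 + 31 + 31 + 30 + 31 + 30 + 31 + 31 + 10 = 252 days (rest of Jun, Jul, Aug, Sep, Oct, Nov, Dec, Jan, Feb).
252 ÷ 7 = 36 full weeks with remainder 0, so 36 more Mondays after the first → 37.

37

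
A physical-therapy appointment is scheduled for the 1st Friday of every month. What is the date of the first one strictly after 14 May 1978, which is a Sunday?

2 June 1978

May 1978 starts on a Monday, so its 1st Friday is 5 May 1978 (4 days in).
That is not after 14 May 1978, so look at June 1978.
June 1978 starts on a Thursday, so its 1st Friday is 2 June 1978 (1 day in).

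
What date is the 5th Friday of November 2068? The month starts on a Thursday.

30 November 2068

November 2068 begins on a Thursday, so the first Friday is November 2 (1 day later).
The 5th Friday is 4 weeks later: 2 + 28 = 30.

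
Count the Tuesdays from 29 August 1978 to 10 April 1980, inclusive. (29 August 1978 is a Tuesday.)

85

29 August 1978 is a Tuesday; the first Tuesday on or after it is 29 August 1978.
From 29 August 1978 to 10 April 1980: 124 + 365 + 101 = 590 days (rest of 1978, 1979, to 10 April 1980 in 1980).
590 ÷ 7 = 84 full weeks with remainder 2, so 84 more Tuesdays after the first → 85.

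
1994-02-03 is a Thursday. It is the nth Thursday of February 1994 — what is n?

1st

Day 3 falls in week ⌈3/7⌉ of the month.
Days 1–7 hold the 1st Thursday, 8–14 the 2nd, 15–21 the 3rd, 22–28 the 4th, 29–31 the 5th.
3 is in the range for the 1st.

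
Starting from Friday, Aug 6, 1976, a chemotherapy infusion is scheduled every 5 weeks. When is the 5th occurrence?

The 5th occurrence is 4 intervals after the first: 4 × 35 = 140 days after Aug 6, 1976.
Aug has 31 days — 25 days to the end of Aug leaves 115.
Sep has 30 days (85 left).
Oct has 31 days (54 left).
Nov has 30 days (24 left).
24 days into Dec → Dec 24, 1976.

Dec 24, 1976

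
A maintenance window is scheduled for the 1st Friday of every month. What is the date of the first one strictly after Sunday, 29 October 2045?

3 November 2045

October 2045 starts on a Sunday, so its 1st Friday is 6 October 2045 (5 days in).
That is not after 29 October 2045, so look at November 2045.
November 2045 starts on a Wednesday, so its 1st Friday is 3 November 2045 (2 days in).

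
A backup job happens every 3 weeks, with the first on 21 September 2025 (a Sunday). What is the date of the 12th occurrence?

10 May 2026

The 12th occurrence is 11 intervals after the first: 11 × 21 = 231 days after 21 September 2025.
September has 30 days — 9 days to the end of September leaves 222.
October has 31 days (191 left).
November has 30 days (161 left).
December has 31 days (130 left).
January has 31 days (99 left).
February has 28 days (71 left).
March has 31 days (40 left).
April has 30 days (10 left).
10 days into May → 10 May 2026.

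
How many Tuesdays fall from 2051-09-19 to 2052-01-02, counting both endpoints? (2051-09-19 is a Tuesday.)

16

2051-09-19 is a Tuesday; the first Tuesday on or after it is 2051-09-19.
From 2051-09-19 to 2052-01-02: 11 + 31 + 30 + 31 + 2 = 105 days (rest of September, October, November, December, January).
105 ÷ 7 = 15 full weeks with remainder 0, so 15 more Tuesdays after the first → 16.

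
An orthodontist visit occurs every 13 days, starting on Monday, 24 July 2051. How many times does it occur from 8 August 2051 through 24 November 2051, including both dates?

8

Occurrences land 13·i days after 24 July 2051 for i = 0, 1, 2, …
8 August 2051 is 15 days after the start; 15 ÷ 13 = 1 remainder 2; since the remainder is 2, round up to i = 2. First occurrence in the window: #3 on 19 August 2051 (2×13 = 26 days in).
24 November 2051 is 123 days after the start; 123 ÷ 13 = 9 remainder 6. Last occurrence in the window: #10 on 18 November 2051.
Occurrences #3 through #10: 8 in total.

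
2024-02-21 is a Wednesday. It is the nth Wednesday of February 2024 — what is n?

Day 21 falls in week ⌈21/7⌉ of the month.
Days 1–7 hold the 1st Wednesday, 8–14 the 2nd, 15–21 the 3rd, 22–28 the 4th, 29–31 the 5th.
21 is in the range for the 3rd.

3rd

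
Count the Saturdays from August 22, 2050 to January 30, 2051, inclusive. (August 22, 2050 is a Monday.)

August 22, 2050 is a Monday; the first Saturday on or after it is August 27, 2050 (5 days later).
From August 27, 2050 to January 30, 2051: 4 + 30 + 31 + 30 + 31 + 30 = 156 days (rest of August, September, October, November, December, January).
156 ÷ 7 = 22 full weeks with remainder 2, so 22 more Saturdays after the first → 23.

23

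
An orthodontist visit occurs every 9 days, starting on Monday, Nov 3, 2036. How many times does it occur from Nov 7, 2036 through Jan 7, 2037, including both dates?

7

Occurrences land 9·i days after Nov 3, 2036 for i = 0, 1, 2, …
Nov 7, 2036 is 4 days after the start; 4 ÷ 9 = 0 remainder 4; since the remainder is 4, round up to i = 1. First occurrence in the window: #2 on Nov 12, 2036 (1×9 = 9 days in).
Jan 7, 2037 is 65 days after the start; 65 ÷ 9 = 7 remainder 2. Last occurrence in the window: #8 on Jan 5, 2037.
Occurrences #2 through #8: 7 in total.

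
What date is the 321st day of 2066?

Nov 17, 2066

Jan has 31 days (321 − 31 = 290 remain).
Feb has 28 days (290 − 28 = 262 remain).
Mar has 31 days (262 − 31 = 231 remain).
Apr has 30 days (231 − 30 = 201 remain).
May has 31 days (201 − 31 = 170 remain).
Jun has 30 days (170 − 30 = 140 remain).
Jul has 31 days (140 − 31 = 109 remain).
Aug has 31 days (109 − 31 = 78 remain).
Sep has 30 days (78 − 30 = 48 remain).
Oct has 31 days (48 − 31 = 17 remain).
17 into Nov → Nov 17.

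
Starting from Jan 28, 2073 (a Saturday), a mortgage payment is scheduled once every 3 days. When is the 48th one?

Jun 18, 2073

The 48th occurrence is 47 intervals after the first: 47 × 3 = 141 days after Jan 28, 2073.
Jan has 31 days — 3 days to the end of Jan leaves 138.
Feb has 28 days (110 left).
Mar has 31 days (79 left).
Apr has 30 days (49 left).
May has 31 days (18 left).
18 days into Jun → Jun 18, 2073.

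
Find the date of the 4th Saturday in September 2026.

September 2026 begins on a Tuesday, so the first Saturday is September 5 (4 days later).
The 4th Saturday is 3 weeks later: 5 + 21 = 26.

26 September 2026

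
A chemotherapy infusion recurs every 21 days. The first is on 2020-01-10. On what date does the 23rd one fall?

The 23rd occurrence is 22 intervals after the first: 22 × 21 = 462 days after 2020-01-10.
January has 31 days — 21 days to the end of January leaves 441.
From end of January to end of 2020 is 335 days (106 left).
January has 31 days (75 left).
February has 28 days (47 left).
March has 31 days (16 left).
16 days into April → 2021-04-16.

2021-04-16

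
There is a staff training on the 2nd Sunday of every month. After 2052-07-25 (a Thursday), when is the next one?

2052-08-11

July 2052 starts on a Monday; its first Sunday is the 7th, so the 2nd Sunday is the 14th — 2052-07-14.
That is not after 2052-07-25, so look at August 2052.
August 2052 starts on a Thursday; its first Sunday is the 4th, so the 2nd Sunday is the 11th — 2052-08-11.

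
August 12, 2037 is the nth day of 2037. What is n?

224

Days in months before August: 31 + 28 + 31 + 30 + 31 + 30 + 31 = 212.
Plus 12 days into August → day 224.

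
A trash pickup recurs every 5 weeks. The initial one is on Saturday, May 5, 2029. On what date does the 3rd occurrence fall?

The 3rd occurrence is 2 intervals after the first: 2 × 35 = 70 days after May 5, 2029.
May has 31 days — 26 days to the end of May leaves 44.
Jun has 30 days (14 left).
14 days into Jul → Jul 14, 2029.

Jul 14, 2029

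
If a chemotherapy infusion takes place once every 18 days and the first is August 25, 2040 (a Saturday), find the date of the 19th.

The 19th occurrence is 18 intervals after the first: 18 × 18 = 324 days after August 25, 2040.
August has 31 days — 6 days to the end of August leaves 318.
September has 30 days (288 left).
October has 31 days (257 left).
November has 30 days (227 left).
December has 31 days (196 left).
January has 31 days (165 left).
February has 28 days (137 left).
March has 31 days (106 left).
April has 30 days (76 left).
May has 31 days (45 left).
June has 30 days (15 left).
15 days into July → July 15, 2041.

July 15, 2041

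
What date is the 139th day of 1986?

1986-05-19

January has 31 days (139 − 31 = 108 remain).
February has 28 days (108 − 28 = 80 remain).
March has 31 days (80 − 31 = 49 remain).
April has 30 days (49 − 30 = 19 remain).
19 into May → May 19.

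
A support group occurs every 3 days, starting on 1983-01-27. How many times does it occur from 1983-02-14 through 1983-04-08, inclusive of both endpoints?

18

Occurrences land 3·i days after 1983-01-27 for i = 0, 1, 2, …
1983-02-14 is 18 days after the start; 18 ÷ 3 = 6 remainder 0. First occurrence in the window: #7 on 1983-02-14 (6×3 = 18 days in).
1983-04-08 is 71 days after the start; 71 ÷ 3 = 23 remainder 2. Last occurrence in the window: #24 on 1983-04-06.
Occurrences #7 through #24: 18 in total.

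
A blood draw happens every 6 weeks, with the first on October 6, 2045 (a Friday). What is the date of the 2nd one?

November 17, 2045

The 2nd occurrence is 1 interval after the first: 1 × 42 = 42 days after October 6, 2045.
October has 31 days — 25 days to the end of October leaves 17.
17 days into November → November 17, 2045.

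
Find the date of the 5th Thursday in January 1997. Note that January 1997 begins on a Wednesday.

1997-01-30

January 1997 begins on a Wednesday, so the first Thursday is January 2 (1 day later).
The 5th Thursday is 4 weeks later: 2 + 28 = 30.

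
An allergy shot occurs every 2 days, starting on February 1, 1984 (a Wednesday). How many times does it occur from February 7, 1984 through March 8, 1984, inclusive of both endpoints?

Occurrences land 2·i days after February 1, 1984 for i = 0, 1, 2, …
February 7, 1984 is 6 days after the start; 6 ÷ 2 = 3 remainder 0. First occurrence in the window: #4 on February 7, 1984 (3×2 = 6 days in).
March 8, 1984 is 36 days after the start; 36 ÷ 2 = 18 remainder 0. Last occurrence in the window: #19 on March 8, 1984.
Occurrences #4 through #19: 16 in total.

16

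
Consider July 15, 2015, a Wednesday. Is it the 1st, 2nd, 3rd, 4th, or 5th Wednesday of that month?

Day 15 falls in week ⌈15/7⌉ of the month.
Days 1–7 hold the 1st Wednesday, 8–14 the 2nd, 15–21 the 3rd, 22–28 the 4th, 29–31 the 5th.
15 is in the range for the 3rd.

3rd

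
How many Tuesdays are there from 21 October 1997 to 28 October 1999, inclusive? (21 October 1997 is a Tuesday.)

21 October 1997 is a Tuesday; the first Tuesday on or after it is 21 October 1997.
From 21 October 1997 to 28 October 1999: 71 + 365 + 301 = 737 days (rest of 1997, 1998, to 28 October 1999 in 1999).
737 ÷ 7 = 105 full weeks with remainder 2, so 105 more Tuesdays after the first → 106.

106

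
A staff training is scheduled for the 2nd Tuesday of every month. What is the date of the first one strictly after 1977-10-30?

1977-11-08

October 1977 starts on a Saturday; its first Tuesday is the 4th, so the 2nd Tuesday is the 11th — 1977-10-11.
That is not after 1977-10-30, so look at November 1977.
November 1977 starts on a Tuesday; its first Tuesday is the 1st, so the 2nd Tuesday is the 8th — 1977-11-08.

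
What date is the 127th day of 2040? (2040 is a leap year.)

May 6, 2040

January has 31 days (127 − 31 = 96 remain).
February has 29 days (96 − 29 = 67 remain).
March has 31 days (67 − 31 = 36 remain).
April has 30 days (36 − 30 = 6 remain).
6 into May → May 6.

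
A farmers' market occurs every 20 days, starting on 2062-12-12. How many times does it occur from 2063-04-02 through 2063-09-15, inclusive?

8

Occurrences land 20·i days after 2062-12-12 for i = 0, 1, 2, …
2063-04-02 is 111 days after the start; 111 ÷ 20 = 5 remainder 11; since the remainder is 11, round up to i = 6. First occurrence in the window: #7 on 2063-04-11 (6×20 = 120 days in).
2063-09-15 is 277 days after the start; 277 ÷ 20 = 13 remainder 17. Last occurrence in the window: #14 on 2063-08-29.
Occurrences #7 through #14: 8 in total.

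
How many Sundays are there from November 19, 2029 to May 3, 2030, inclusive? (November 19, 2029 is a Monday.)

23

November 19, 2029 is a Monday; the first Sunday on or after it is November 25, 2029 (6 days later).
From November 25, 2029 to May 3, 2030: 5 + 31 + 31 + 28 + 31 + 30 + 3 = 159 days (rest of November, December, January, February, March, April, May).
159 ÷ 7 = 22 full weeks with remainder 5, so 22 more Sundays after the first → 23.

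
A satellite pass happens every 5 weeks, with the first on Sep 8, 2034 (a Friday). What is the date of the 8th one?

May 11, 2035

The 8th occurrence is 7 intervals after the first: 7 × 35 = 245 days after Sep 8, 2034.
Sep has 30 days — 22 days to the end of Sep leaves 223.
Oct has 31 days (192 left).
Nov has 30 days (162 left).
Dec has 31 days (131 left).
Jan has 31 days (100 left).
Feb has 28 days (72 left).
Mar has 31 days (41 left).
Apr has 30 days (11 left).
11 days into May → May 11, 2035.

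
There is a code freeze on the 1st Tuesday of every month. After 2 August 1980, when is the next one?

5 August 1980

August 1980 starts on a Friday, so its 1st Tuesday is 5 August 1980 (4 days in).
5 August 1980 is after 2 August 1980, so that is the next one.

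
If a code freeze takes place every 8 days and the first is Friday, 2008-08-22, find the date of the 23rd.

2009-02-14

The 23rd occurrence is 22 intervals after the first: 22 × 8 = 176 days after 2008-08-22.
August has 31 days — 9 days to the end of August leaves 167.
September has 30 days (137 left).
October has 31 days (106 left).
November has 30 days (76 left).
December has 31 days (45 left).
January has 31 days (14 left).
14 days into February → 2009-02-14.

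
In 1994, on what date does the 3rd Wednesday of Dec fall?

Dec 1994 begins on a Thursday, so the first Wednesday is Dec 7 (6 days later).
The 3rd Wednesday is 2 weeks later: 7 + 14 = 21.

Dec 21, 1994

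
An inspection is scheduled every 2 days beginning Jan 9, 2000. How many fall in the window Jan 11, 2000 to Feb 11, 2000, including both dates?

16

Occurrences land 2·i days after Jan 9, 2000 for i = 0, 1, 2, …
Jan 11, 2000 is 2 days after the start; 2 ÷ 2 = 1 remainder 0. First occurrence in the window: #2 on Jan 11, 2000 (1×2 = 2 days in).
Feb 11, 2000 is 33 days after the start; 33 ÷ 2 = 16 remainder 1. Last occurrence in the window: #17 on Feb 10, 2000.
Occurrences #2 through #17: 16 in total.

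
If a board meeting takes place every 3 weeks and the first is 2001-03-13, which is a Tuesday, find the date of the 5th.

2001-06-05

The 5th occurrence is 4 intervals after the first: 4 × 21 = 84 days after 2001-03-13.
March has 31 days — 18 days to the end of March leaves 66.
April has 30 days (36 left).
May has 31 days (5 left).
5 days into June → 2001-06-05.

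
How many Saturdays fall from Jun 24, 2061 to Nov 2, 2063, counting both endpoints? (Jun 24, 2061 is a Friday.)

123

Jun 24, 2061 is a Friday; the first Saturday on or after it is Jun 25, 2061 (1 day later).
From Jun 25, 2061 to Nov 2, 2063: 189 + 365 + 306 = 860 days (rest of 2061, 2062, to Nov 2, 2063 in 2063).
860 ÷ 7 = 122 full weeks with remainder 6, so 122 more Saturdays after the first → 123.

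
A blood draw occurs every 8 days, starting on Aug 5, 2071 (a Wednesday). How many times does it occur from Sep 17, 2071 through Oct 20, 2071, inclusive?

Occurrences land 8·i days after Aug 5, 2071 for i = 0, 1, 2, …
Sep 17, 2071 is 43 days after the start; 43 ÷ 8 = 5 remainder 3; since the remainder is 3, round up to i = 6. First occurrence in the window: #7 on Sep 22, 2071 (6×8 = 48 days in).
Oct 20, 2071 is 76 days after the start; 76 ÷ 8 = 9 remainder 4. Last occurrence in the window: #10 on Oct 16, 2071.
Occurrences #7 through #10: 4 in total.

4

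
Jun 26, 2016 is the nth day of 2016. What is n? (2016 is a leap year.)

Days in months before Jun: 31 + 29 + 31 + 30 + 31 = 152.
Plus 26 days into Jun → day 178.

178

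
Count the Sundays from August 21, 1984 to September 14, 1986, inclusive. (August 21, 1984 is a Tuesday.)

August 21, 1984 is a Tuesday; the first Sunday on or after it is August 26, 1984 (5 days later).
From August 26, 1984 to September 14, 1986: 127 + 365 + 257 = 749 days (rest of 1984, 1985, to September 14, 1986 in 1986).
749 ÷ 7 = 107 full weeks with remainder 0, so 107 more Sundays after the first → 108.

108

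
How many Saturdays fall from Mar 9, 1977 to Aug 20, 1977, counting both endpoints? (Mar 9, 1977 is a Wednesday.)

Mar 9, 1977 is a Wednesday; the first Saturday on or after it is Mar 12, 1977 (3 days later).
From Mar 12, 1977 to Aug 20, 1977: 19 + 30 + 31 + 30 + 31 + 20 = 161 days (rest of Mar, Apr, May, Jun, Jul, Aug).
161 ÷ 7 = 23 full weeks with remainder 0, so 23 more Saturdays after the first → 24.

24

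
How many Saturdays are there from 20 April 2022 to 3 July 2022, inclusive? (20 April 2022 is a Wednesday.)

20 April 2022 is a Wednesday; the first Saturday on or after it is 23 April 2022 (3 days later).
From 23 April 2022 to 3 July 2022: 7 + 31 + 30 + 3 = 71 days (rest of April, May, June, July).
71 ÷ 7 = 10 full weeks with remainder 1, so 10 more Saturdays after the first → 11.

11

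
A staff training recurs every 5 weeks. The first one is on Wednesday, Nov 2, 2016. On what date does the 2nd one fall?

The 2nd occurrence is 1 interval after the first: 1 × 35 = 35 days after Nov 2, 2016.
Nov has 30 days — 28 days to the end of Nov leaves 7.
7 days into Dec → Dec 7, 2016.

Dec 7, 2016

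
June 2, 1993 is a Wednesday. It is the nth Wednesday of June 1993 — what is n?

Day 2 falls in week ⌈2/7⌉ of the month.
Days 1–7 hold the 1st Wednesday, 8–14 the 2nd, 15–21 the 3rd, 22–28 the 4th, 29–31 the 5th.
2 is in the range for the 1st.

1st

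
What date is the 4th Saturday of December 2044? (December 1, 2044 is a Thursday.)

24 December 2044

December 2044 begins on a Thursday, so the first Saturday is December 3 (2 days later).
The 4th Saturday is 3 weeks later: 3 + 21 = 24.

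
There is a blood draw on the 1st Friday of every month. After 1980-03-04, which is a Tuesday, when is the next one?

March 1980 starts on a Saturday, so its 1st Friday is 1980-03-07 (6 days in).
1980-03-07 is after 1980-03-04, so that is the next one.

1980-03-07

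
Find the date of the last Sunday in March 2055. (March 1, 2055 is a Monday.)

March 2055 begins on a Monday, so the first Sunday is March 7 (6 days later).
March 2055 has 31 days. Adding weeks: 7, 14, 21, 28 — the last one ≤ 31 is the 28th.

2055-03-28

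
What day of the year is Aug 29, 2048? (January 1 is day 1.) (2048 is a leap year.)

Days in months before Aug: 31 + 29 + 31 + 30 + 31 + 30 + 31 = 213.
Plus 29 days into Aug → day 242.

242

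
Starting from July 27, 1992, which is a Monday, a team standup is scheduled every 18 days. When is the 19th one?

The 19th occurrence is 18 intervals after the first: 18 × 18 = 324 days after July 27, 1992.
July has 31 days — 4 days to the end of July leaves 320.
August has 31 days (289 left).
September has 30 days (259 left).
October has 31 days (228 left).
November has 30 days (198 left).
December has 31 days (167 left).
January has 31 days (136 left).
February has 28 days (108 left).
March has 31 days (77 left).
April has 30 days (47 left).
May has 31 days (16 left).
16 days into June → June 16, 1993.

June 16, 1993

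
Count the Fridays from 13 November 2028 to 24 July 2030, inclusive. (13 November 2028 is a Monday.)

13 November 2028 is a Monday; the first Friday on or after it is 17 November 2028 (4 days later).
From 17 November 2028 to 24 July 2030: 44 + 365 + 205 = 614 days (rest of 2028, 2029, to 24 July 2030 in 2030).
614 ÷ 7 = 87 full weeks with remainder 5, so 87 more Fridays after the first → 88.

88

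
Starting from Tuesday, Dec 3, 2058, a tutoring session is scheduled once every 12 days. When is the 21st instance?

Jul 31, 2059

The 21st occurrence is 20 intervals after the first: 20 × 12 = 240 days after Dec 3, 2058.
Dec has 31 days — 28 days to the end of Dec leaves 212.
Jan has 31 days (181 left).
Feb has 28 days (153 left).
Mar has 31 days (122 left).
Apr has 30 days (92 left).
May has 31 days (61 left).
Jun has 30 days (31 left).
31 days into Jul → Jul 31, 2059.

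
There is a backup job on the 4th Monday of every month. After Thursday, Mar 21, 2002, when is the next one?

Mar 25, 2002

Mar 2002 starts on a Friday; its first Monday is the 4th, so the 4th Monday is the 25th — Mar 25, 2002.
Mar 25, 2002 is after Mar 21, 2002, so that is the next one.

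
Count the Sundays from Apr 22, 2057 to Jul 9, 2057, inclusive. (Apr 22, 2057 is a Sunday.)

Apr 22, 2057 is a Sunday; the first Sunday on or after it is Apr 22, 2057.
From Apr 22, 2057 to Jul 9, 2057: 8 + 31 + 30 + 9 = 78 days (rest of Apr, May, Jun, Jul).
78 ÷ 7 = 11 full weeks with remainder 1, so 11 more Sundays after the first → 12.

12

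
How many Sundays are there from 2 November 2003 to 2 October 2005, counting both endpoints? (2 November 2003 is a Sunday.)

2 November 2003 is a Sunday; the first Sunday on or after it is 2 November 2003.
From 2 November 2003 to 2 October 2005: 59 + 366 + 275 = 700 days (rest of 2003, 2004, to 2 October 2005 in 2005).
700 ÷ 7 = 100 full weeks with remainder 0, so 100 more Sundays after the first → 101.

101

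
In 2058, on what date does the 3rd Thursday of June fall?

2058-06-20

The first Thursday of June 2058 is June 6.
The 3rd Thursday is 2 weeks later: 6 + 14 = 20.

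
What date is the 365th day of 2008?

30 December 2008

January has 31 days (365 − 31 = 334 remain).
February has 29 days (334 − 29 = 305 remain).
March has 31 days (305 − 31 = 274 remain).
April has 30 days (274 − 30 = 244 remain).
May has 31 days (244 − 31 = 213 remain).
June has 30 days (213 − 30 = 183 remain).
July has 31 days (183 − 31 = 152 remain).
August has 31 days (152 − 31 = 121 remain).
September has 30 days (121 − 30 = 91 remain).
October has 31 days (91 − 31 = 60 remain).
November has 30 days (60 − 30 = 30 remain).
30 into December → December 30.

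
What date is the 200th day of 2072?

January has 31 days (200 − 31 = 169 remain).
February has 29 days (169 − 29 = 140 remain).
March has 31 days (140 − 31 = 109 remain).
April has 30 days (109 − 30 = 79 remain).
May has 31 days (79 − 31 = 48 remain).
June has 30 days (48 − 30 = 18 remain).
18 into July → July 18.

July 18, 2072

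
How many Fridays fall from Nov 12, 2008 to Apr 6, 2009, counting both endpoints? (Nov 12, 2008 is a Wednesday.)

21

Nov 12, 2008 is a Wednesday; the first Friday on or after it is Nov 14, 2008 (2 days later).
From Nov 14, 2008 to Apr 6, 2009: 16 + 31 + 31 + 28 + 31 + 6 = 143 days (rest of Nov, Dec, Jan, Feb, Mar, Apr).
143 ÷ 7 = 20 full weeks with remainder 3, so 20 more Fridays after the first → 21.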